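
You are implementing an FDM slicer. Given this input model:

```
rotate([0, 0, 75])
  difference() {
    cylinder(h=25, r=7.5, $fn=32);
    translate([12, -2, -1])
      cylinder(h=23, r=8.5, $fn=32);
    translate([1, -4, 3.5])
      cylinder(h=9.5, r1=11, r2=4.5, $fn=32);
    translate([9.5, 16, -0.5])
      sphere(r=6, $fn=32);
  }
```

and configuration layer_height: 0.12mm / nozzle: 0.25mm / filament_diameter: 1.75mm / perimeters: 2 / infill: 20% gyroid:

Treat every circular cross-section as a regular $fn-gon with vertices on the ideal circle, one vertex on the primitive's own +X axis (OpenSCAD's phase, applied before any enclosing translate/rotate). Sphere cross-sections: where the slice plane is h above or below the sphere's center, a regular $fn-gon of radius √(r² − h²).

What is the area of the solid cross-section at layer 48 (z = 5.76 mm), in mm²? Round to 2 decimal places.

25.35 mm²

At z = 5.76 mm: the cylinder: section is a regular 32-gon, circumradius r=7.5 (area = (32/2)·7.500²·sin(360°/32) = 175.58 mm²); the r=8.5 cylinder at (12, -2) contributes a regular 32-gon of circumradius 8.5 (area = (32/2)·8.500²·sin(360°/32) = 225.52 mm²); the cone at (1, -4): at t=0.238 of its height the radius interpolates to r₁+(r₂−r₁)t = 9.454, giving a regular 32-gon of that circumradius (area = (32/2)·9.454²·sin(360°/32) = 278.97 mm²); the sphere at (9.5, 16) does not reach this height (|z−center|=6.260 > r=6); After the difference (first − rest): starting from the r=7.5 cylinder (175.58 mm²), the r=8.5 cylinder at (12, -2) partially overlaps it — only the 26.63 mm² overlap (of its 225.52 mm²) is removed, clipping the outline; the cone at (1, -4) partially overlaps it — only the 123.61 mm² overlap (of its 278.97 mm²) is removed, clipping the outline — area = 25.35 mm²; (rotated 75° about Z; rotation is an isometry so areas/perimeters/island counts are preserved). Overall, the cross-section is a single solid region. Net area = 25.35 mm².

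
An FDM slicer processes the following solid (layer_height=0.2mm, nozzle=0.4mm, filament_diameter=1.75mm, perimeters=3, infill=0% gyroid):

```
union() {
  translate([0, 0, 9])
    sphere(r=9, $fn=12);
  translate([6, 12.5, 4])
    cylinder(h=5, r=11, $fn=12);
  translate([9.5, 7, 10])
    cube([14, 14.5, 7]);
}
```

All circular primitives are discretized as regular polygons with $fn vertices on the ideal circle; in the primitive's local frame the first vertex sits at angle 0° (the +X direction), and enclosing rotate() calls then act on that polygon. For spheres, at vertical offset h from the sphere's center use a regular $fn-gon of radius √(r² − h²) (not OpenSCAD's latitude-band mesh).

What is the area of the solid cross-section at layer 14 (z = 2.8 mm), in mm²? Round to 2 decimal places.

At z = 2.8 mm: the r=9 sphere contributes a regular 12-gon of circumradius √(9²−6.2²) = 6.524 (area = (12/2)·6.524²·sin(360°/12) = 127.68 mm²); the cylinder at (6, 12.5) is absent (z outside [4, 9]); the cube at (9.5, 7) is absent (z outside [10, 17]); Taking the union: only the r=9 sphere is present, so the union is just that shape — area = 127.68 mm². Overall, the cross-section is a single solid region. Net area = 127.68 mm².

127.68 mm²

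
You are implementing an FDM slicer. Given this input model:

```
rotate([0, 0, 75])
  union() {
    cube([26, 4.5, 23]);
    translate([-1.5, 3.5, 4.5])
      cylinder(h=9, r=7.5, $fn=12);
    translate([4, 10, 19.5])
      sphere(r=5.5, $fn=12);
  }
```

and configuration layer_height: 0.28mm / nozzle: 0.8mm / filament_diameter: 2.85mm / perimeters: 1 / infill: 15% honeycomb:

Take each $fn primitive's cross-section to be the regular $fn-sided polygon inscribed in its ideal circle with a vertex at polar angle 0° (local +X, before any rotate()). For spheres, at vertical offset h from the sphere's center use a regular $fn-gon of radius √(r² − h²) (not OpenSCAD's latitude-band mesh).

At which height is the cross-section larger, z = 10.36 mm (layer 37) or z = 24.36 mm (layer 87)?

Layer 37 (z = 10.36): the 26×4.5 cube contributes its full rectangle (area 117.00 mm²); the cylinder at (-1.5, 3.5): section is a regular 12-gon, circumradius r=7.5 (area = (12/2)·7.500²·sin(360°/12) = 168.75 mm²); the sphere at (4, 10) does not reach this height (|z−center|=9.140 > r=5.5); Merging all regions: the regions partially overlap — summed areas 285.75 mm² minus the doubly-counted overlap 25.22 mm² gives 260.53 mm² — area = 260.53 mm²; (rotated 75° about Z; rotation is an isometry so areas/perimeters/island counts are preserved). So its area = 260.53 mm². Layer 87 (z = 24.36): the cube does not reach this height (z outside [0, 23]); the cylinder at (-1.5, 3.5) does not reach this height (z outside [4.5, 13.5]); the r=5.5 sphere at (4, 10) slices to a regular 12-gon of circumradius 2.575 (√(r²−h²) with h=4.86 from center) (area = (12/2)·2.575²·sin(360°/12) = 19.89 mm²); Merging all regions: only the r=5.5 sphere at (4, 10) is present, so the union is just that shape — area = 19.89 mm²; (rotated 75° about Z; rotation is an isometry so areas/perimeters/island counts are preserved). So its area = 19.89 mm². Layer 37 is larger (260.53 vs 19.89 mm²).

layer 37 (z = 10.36 mm)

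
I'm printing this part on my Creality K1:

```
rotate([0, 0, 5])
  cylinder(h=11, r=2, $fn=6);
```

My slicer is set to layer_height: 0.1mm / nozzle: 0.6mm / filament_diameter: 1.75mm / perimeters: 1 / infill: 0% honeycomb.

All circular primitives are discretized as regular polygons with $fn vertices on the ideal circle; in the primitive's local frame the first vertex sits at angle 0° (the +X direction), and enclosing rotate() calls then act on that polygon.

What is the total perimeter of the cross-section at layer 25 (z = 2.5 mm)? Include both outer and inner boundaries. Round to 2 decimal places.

At z = 2.5 mm: the r=2 cylinder contributes a regular 6-gon of circumradius 2 (perimeter = 2·6·2.000·sin(180°/6) = 12.00 mm); (whole slice rotated 5° about Z — lengths, areas and connectivity unchanged). Overall, the cross-section is a single solid region. Total boundary length (outer) = 12.00 mm.

12.00 mm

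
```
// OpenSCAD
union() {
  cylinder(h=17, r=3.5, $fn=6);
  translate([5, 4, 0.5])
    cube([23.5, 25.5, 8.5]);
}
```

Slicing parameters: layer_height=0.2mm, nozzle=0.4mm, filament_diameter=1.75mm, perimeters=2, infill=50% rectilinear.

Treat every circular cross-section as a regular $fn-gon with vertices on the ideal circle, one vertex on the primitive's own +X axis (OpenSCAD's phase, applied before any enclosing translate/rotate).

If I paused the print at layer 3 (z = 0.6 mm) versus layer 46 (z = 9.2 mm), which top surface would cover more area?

Layer 3 (z = 0.6): the r=3.5 cylinder gives a regular 6-gon of circumradius 3.5 (constant along its height) (area = (6/2)·3.500²·sin(360°/6) = 31.83 mm²); the 23.5×25.5 cube at (5, 4) contributes its full rectangle (area 599.25 mm²); Merging all regions: the 2 present regions are separate (no shared area or edge), so areas and boundary lengths simply add and each stays a separate island — area = 631.08 mm². So its area = 631.08 mm². Layer 46 (z = 9.2): the cylinder: section is a regular 6-gon, circumradius r=3.5 (area = (6/2)·3.500²·sin(360°/6) = 31.83 mm²); the cube at (5, 4) is not intersected at this z (z outside [0.5, 9]); Taking the union: only the r=3.5 cylinder is present, so the union is just that shape — area = 31.83 mm². So its area = 31.83 mm². Layer 3 is larger (631.08 vs 31.83 mm²).

layer 3 (z = 0.6 mm)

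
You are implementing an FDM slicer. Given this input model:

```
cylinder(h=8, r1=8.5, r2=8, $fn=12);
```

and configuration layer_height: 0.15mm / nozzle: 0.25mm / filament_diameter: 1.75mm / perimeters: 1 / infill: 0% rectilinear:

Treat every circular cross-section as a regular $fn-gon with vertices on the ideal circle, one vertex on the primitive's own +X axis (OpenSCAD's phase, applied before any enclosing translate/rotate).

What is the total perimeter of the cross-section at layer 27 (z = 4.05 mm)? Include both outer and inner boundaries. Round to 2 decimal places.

At z = 4.05 mm: the cone (r1=8.5→r2=8) has section circumradius 8.247 here — a regular 12-gon (perimeter = 2·12·8.247·sin(180°/12) = 51.23 mm). Overall, the cross-section is a single solid region. Total boundary length (outer) = 51.23 mm.

51.23 mm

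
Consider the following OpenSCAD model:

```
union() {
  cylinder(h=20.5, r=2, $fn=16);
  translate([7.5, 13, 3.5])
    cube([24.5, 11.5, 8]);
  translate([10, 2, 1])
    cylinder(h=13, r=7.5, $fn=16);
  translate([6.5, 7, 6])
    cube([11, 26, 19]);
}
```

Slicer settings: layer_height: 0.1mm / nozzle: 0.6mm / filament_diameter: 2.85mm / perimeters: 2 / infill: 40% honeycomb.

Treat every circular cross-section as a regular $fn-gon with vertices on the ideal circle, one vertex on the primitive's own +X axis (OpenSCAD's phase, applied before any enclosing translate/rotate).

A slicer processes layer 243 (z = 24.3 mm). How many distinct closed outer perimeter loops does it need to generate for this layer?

1

At z = 24.3 mm: the cylinder is absent (z outside [0, 20.5]); the cube at (7.5, 13) is not intersected at this z (z outside [3.5, 11.5]); the cylinder at (10, 2) does not reach this height (z outside [1, 14]); the cube at (6.5, 7) is present — its section is the full 11×26 rectangle; Merging all regions: only the 11×26 cube at (6.5, 7) is present, so the union is just that shape — 1 connected region. The result has 1 disconnected region.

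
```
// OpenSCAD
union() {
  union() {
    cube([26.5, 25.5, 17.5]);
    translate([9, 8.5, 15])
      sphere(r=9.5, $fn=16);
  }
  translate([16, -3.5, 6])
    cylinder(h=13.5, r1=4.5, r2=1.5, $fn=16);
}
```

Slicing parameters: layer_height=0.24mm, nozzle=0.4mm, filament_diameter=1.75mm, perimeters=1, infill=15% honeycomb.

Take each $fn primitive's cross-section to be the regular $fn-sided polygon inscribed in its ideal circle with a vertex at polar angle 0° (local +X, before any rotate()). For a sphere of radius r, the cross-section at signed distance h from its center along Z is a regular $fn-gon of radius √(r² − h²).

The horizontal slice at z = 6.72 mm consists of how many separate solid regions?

1

At z = 6.72 mm: the 26.5×25.5 cube contributes its full rectangle; the sphere at (9, 8.5): section is a regular 16-gon, circumradius = √(r²−h²) = √(9.5²−8.28²) = 4.657; Merging all regions: the r=9.5 sphere at (9, 8.5) lies entirely inside the 26.5×25.5 cube, so the union is just the 26.5×25.5 cube — 1 connected region; the cone at (16, -3.5) contributes a regular 16-gon of circumradius 4.340 (interpolated between r1=4.5 and r2=1.5 at t=0.053); Merging all regions: the regions partially overlap (shared area 2.63 mm²), so overlapping operands fuse into one piece — 1 connected region. The result has 1 disconnected region.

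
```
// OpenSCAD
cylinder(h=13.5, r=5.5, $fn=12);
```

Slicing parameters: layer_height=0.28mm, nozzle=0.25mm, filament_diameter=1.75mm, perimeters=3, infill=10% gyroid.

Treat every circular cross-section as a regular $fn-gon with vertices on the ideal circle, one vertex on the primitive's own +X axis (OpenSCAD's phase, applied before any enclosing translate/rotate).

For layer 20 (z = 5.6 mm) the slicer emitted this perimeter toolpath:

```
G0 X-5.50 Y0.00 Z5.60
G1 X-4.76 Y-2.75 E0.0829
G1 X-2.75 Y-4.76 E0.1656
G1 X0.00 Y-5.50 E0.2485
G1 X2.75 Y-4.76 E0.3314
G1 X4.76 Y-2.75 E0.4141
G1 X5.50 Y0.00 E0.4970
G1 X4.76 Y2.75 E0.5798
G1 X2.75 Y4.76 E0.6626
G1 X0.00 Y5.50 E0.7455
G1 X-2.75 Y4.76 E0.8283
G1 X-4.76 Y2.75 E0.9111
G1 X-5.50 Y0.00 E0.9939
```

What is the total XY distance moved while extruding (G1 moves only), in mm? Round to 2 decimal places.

Sum the Euclidean lengths of each G1 segment: total = 34.15 mm.

34.15 mm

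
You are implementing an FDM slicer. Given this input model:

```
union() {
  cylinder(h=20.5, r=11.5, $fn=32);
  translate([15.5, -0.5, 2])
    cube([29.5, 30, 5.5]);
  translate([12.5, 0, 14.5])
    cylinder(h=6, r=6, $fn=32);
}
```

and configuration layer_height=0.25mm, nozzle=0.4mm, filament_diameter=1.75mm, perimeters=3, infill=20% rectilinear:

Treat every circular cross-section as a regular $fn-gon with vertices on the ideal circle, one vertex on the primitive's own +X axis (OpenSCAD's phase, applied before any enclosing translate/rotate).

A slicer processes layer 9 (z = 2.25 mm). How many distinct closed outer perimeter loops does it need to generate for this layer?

At z = 2.25 mm: the r=11.5 cylinder contributes a regular 32-gon of circumradius 11.5; the cube at (15.5, -0.5) (footprint 29.5×30) is included at this height; the cylinder at (12.5, 0) does not reach this height (z outside [14.5, 20.5]); Taking the union: the 2 present regions are separate (no shared area or edge), so areas and boundary lengths simply add and each stays a separate island — 2 connected regions. The result has 2 disconnected regions.

2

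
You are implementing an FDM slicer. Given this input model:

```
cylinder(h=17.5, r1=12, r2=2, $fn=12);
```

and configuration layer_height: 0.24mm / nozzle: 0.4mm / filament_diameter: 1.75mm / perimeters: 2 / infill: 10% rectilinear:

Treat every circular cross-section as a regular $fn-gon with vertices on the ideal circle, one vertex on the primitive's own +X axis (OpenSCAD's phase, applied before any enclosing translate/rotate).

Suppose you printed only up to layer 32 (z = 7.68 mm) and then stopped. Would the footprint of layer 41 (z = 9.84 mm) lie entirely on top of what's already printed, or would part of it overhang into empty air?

Compare the two slices. At z = 7.68: the cone (r1=12→r2=2) has section circumradius 7.611 here — a regular 12-gon (area = (12/2)·7.611²·sin(360°/12) = 173.80 mm²). At z = 9.84: the cone contributes a regular 12-gon of circumradius 6.377 (interpolated between r1=12 and r2=2 at t=0.562) (area = (12/2)·6.377²·sin(360°/12) = 122.00 mm²). Checking containment: the cross-section at z = 9.84 is a subset of the cross-section at z = 7.68.

entirely on top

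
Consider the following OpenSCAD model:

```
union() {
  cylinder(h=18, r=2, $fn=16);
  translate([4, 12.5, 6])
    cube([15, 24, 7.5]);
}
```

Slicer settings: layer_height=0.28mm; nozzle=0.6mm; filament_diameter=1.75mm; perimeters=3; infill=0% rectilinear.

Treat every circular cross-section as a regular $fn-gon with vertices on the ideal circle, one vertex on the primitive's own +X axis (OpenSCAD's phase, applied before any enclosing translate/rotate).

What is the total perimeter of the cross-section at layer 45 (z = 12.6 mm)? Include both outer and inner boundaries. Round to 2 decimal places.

90.49 mm

At z = 12.6 mm: the cylinder: section is a regular 16-gon, circumradius r=2 (perimeter = 2·16·2.000·sin(180°/16) = 12.49 mm); the 15×24 cube at (4, 12.5) contributes its full rectangle (perimeter 78.00 mm); Taking the union: the 2 present regions are separate (no shared area or edge), so areas and boundary lengths simply add and each stays a separate island — boundary = 90.49 mm. Overall, the cross-section has 2 separate islands. Total boundary length (outer) = 90.49 mm.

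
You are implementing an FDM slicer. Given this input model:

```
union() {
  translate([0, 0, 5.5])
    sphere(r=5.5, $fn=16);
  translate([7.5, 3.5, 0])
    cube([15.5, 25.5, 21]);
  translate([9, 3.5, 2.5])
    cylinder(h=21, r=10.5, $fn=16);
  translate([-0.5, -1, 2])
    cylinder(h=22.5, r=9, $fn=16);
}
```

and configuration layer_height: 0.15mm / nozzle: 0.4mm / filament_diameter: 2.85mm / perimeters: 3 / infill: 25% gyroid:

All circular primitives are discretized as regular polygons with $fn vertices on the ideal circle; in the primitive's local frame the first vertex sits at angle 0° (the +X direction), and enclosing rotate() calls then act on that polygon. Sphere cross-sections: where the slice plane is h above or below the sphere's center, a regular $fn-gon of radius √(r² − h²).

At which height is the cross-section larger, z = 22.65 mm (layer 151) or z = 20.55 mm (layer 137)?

Layer 151 (z = 22.65): the sphere is absent (|z−center|=17.150 > r=5.5); the cube at (7.5, 3.5) is not intersected at this z (z outside [0, 21]); the r=10.5 cylinder at (9, 3.5) contributes a regular 16-gon of circumradius 10.5 (area = (16/2)·10.500²·sin(360°/16) = 337.53 mm²); the r=9 cylinder at (-0.5, -1) contributes a regular 16-gon of circumradius 9 (area = (16/2)·9.000²·sin(360°/16) = 247.98 mm²); Combining (union): the regions partially overlap — summed areas 585.51 mm² minus the doubly-counted overlap 98.68 mm² gives 486.82 mm² — area = 486.82 mm². So its area = 486.82 mm². Layer 137 (z = 20.55): the sphere is not intersected at this z (|z−center|=15.050 > r=5.5); the cube at (7.5, 3.5) is present — its section is the full 15.5×25.5 rectangle (area 395.25 mm²); the r=10.5 cylinder at (9, 3.5) contributes a regular 16-gon of circumradius 10.5 (area = (16/2)·10.500²·sin(360°/16) = 337.53 mm²); the cylinder at (-0.5, -1): section is a regular 16-gon, circumradius r=9 (area = (16/2)·9.000²·sin(360°/16) = 247.98 mm²); Combining (union): the regions partially overlap — summed areas 980.76 mm² minus the doubly-counted overlap 198.59 mm² gives 782.17 mm² — area = 782.17 mm². So its area = 782.17 mm². Layer 137 is larger (782.17 vs 486.82 mm²).

layer 137 (z = 20.55 mm)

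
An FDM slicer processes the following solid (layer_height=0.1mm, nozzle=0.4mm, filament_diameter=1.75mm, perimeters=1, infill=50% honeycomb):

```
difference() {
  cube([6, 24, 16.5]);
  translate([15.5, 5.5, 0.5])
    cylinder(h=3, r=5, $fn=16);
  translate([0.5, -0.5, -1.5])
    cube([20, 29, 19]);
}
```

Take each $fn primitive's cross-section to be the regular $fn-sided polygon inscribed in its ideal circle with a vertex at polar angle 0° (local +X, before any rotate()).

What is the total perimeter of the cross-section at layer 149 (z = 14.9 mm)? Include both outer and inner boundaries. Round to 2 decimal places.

At z = 14.9 mm: the 6×24 cube contributes its full rectangle (perimeter 60.00 mm); the cylinder at (15.5, 5.5) is not intersected at this z (z outside [0.5, 3.5]); the 20×29 cube at (0.5, -0.5) contributes its full rectangle (perimeter 98.00 mm); After the difference (first − rest): starting from the 6×24 cube, the 20×29 cube at (0.5, -0.5) partially overlaps it — only the 132.00 mm² overlap (of its 580.00 mm²) is removed, clipping the outline — boundary = 49.00 mm. Overall, the cross-section is a single solid region. Total boundary length (outer) = 49.00 mm.

49.00 mm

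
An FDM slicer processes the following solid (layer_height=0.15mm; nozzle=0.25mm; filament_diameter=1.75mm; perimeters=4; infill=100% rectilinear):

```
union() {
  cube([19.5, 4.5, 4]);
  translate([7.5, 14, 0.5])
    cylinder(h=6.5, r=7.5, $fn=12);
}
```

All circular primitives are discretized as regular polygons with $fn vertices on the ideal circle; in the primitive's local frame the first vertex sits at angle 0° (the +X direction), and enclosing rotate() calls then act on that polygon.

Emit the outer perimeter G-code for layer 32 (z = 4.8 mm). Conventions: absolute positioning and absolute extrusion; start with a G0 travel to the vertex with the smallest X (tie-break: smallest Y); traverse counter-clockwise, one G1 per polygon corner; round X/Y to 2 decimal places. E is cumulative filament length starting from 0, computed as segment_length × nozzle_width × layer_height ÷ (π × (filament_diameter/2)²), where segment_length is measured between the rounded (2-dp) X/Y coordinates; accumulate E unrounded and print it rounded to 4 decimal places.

At z = 4.8 mm: the cube does not reach this height (z outside [0, 4]); the r=7.5 cylinder at (7.5, 14) contributes a regular 12-gon of circumradius 7.5; Combining (union): only the r=7.5 cylinder at (7.5, 14) is present, so the union is just that shape — 1 connected region. The outline is a single polygon with 12 vertices. Extrusion per mm of travel: 0.25 × 0.15 / (π × 0.875²) = 0.015591. Accumulating E over each segment gives final E = 0.7266.

G0 X0.00 Y14.00 Z4.80
G1 X1.00 Y10.25 E0.0605
G1 X3.75 Y7.50 E0.1211
G1 X7.50 Y6.50 E0.1816
G1 X11.25 Y7.50 E0.2422
G1 X14.00 Y10.25 E0.3028
G1 X15.00 Y14.00 E0.3633
G1 X14.00 Y17.75 E0.4238
G1 X11.25 Y20.50 E0.4844
G1 X7.50 Y21.50 E0.5449
G1 X3.75 Y20.50 E0.6055
G1 X1.00 Y17.75 E0.6661
G1 X0.00 Y14.00 E0.7266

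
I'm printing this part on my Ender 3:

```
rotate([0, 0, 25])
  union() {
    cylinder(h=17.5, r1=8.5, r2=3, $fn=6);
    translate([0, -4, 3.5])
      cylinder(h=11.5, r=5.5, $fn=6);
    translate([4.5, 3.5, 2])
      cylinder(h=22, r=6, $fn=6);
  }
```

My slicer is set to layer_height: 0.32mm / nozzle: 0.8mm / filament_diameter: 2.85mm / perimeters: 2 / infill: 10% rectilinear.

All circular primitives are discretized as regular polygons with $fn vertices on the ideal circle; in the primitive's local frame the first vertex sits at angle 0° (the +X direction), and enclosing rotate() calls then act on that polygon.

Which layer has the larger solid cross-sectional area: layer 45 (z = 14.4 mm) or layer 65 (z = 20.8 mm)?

layer 45 (z = 14.4 mm)

Layer 45 (z = 14.4): the cone (r1=8.5→r2=3) has section circumradius 3.974 here — a regular 6-gon (area = (6/2)·3.974²·sin(360°/6) = 41.04 mm²); the r=5.5 cylinder at (0, -4) contributes a regular 6-gon of circumradius 5.5 (area = (6/2)·5.500²·sin(360°/6) = 78.59 mm²); the r=6 cylinder at (4.5, 3.5) contributes a regular 6-gon of circumradius 6 (area = (6/2)·6.000²·sin(360°/6) = 93.53 mm²); Combining (union): the regions partially overlap — summed areas 213.16 mm² minus the doubly-counted overlap 41.20 mm² gives 171.96 mm² — area = 171.96 mm²; (whole slice rotated 25° about Z — lengths, areas and connectivity unchanged). So its area = 171.96 mm². Layer 65 (z = 20.8): the cone is not intersected at this z (z outside [0, 17.5]); the cylinder at (0, -4) is absent (z outside [3.5, 15]); the r=6 cylinder at (4.5, 3.5) contributes a regular 6-gon of circumradius 6 (area = (6/2)·6.000²·sin(360°/6) = 93.53 mm²); Taking the union: only the r=6 cylinder at (4.5, 3.5) is present, so the union is just that shape — area = 93.53 mm²; (whole slice rotated 25° about Z — lengths, areas and connectivity unchanged). So its area = 93.53 mm². Layer 45 is larger (171.96 vs 93.53 mm²).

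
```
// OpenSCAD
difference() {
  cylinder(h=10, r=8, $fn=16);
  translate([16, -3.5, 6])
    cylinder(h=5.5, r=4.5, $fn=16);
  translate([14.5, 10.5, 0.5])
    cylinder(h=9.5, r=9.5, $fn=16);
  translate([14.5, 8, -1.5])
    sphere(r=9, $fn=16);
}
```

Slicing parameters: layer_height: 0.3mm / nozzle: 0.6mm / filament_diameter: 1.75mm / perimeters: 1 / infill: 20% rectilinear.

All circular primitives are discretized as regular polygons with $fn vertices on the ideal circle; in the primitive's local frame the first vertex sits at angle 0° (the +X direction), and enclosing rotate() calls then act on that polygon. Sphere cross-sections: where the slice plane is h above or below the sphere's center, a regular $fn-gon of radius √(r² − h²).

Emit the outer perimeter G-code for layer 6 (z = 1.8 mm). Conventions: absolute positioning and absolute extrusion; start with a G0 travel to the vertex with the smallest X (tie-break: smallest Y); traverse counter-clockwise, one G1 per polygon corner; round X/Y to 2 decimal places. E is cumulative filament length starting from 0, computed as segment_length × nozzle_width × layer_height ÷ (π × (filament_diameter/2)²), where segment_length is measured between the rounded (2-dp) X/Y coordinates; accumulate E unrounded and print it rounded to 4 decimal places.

G0 X-8.00 Y0.00 Z1.80
G1 X-7.39 Y-3.06 E0.2335
G1 X-5.66 Y-5.66 E0.4672
G1 X-3.06 Y-7.39 E0.7009
G1 X0.00 Y-8.00 E0.9344
G1 X3.06 Y-7.39 E1.1679
G1 X5.66 Y-5.66 E1.4016
G1 X7.39 Y-3.06 E1.6353
G1 X8.00 Y0.00 E1.8688
G1 X7.39 Y3.06 E2.1023
G1 X5.66 Y5.66 E2.3360
G1 X3.06 Y7.39 E2.5698
G1 X0.00 Y8.00 E2.8033
G1 X-3.06 Y7.39 E3.0368
G1 X-5.66 Y5.66 E3.2705
G1 X-7.39 Y3.06 E3.5042
G1 X-8.00 Y0.00 E3.7377

At z = 1.8 mm: the r=8 cylinder contributes a regular 16-gon of circumradius 8; the cylinder at (16, -3.5) does not reach this height (z outside [6, 11.5]); the r=9.5 cylinder at (14.5, 10.5) gives a regular 16-gon of circumradius 9.5 (constant along its height); the sphere at (14.5, 8): section is a regular 16-gon, circumradius = √(r²−h²) = √(9²−3.3²) = 8.373; After the difference (first − rest): starting from the r=8 cylinder, the r=9.5 cylinder at (14.5, 10.5) misses the remaining region (no effect); the r=9 sphere at (14.5, 8) misses the remaining region (no effect) — 1 connected region. The outline is a single polygon with 16 vertices. Extrusion per mm of travel: 0.6 × 0.3 / (π × 0.875²) = 0.074835. Accumulating E over each segment gives final E = 3.7377.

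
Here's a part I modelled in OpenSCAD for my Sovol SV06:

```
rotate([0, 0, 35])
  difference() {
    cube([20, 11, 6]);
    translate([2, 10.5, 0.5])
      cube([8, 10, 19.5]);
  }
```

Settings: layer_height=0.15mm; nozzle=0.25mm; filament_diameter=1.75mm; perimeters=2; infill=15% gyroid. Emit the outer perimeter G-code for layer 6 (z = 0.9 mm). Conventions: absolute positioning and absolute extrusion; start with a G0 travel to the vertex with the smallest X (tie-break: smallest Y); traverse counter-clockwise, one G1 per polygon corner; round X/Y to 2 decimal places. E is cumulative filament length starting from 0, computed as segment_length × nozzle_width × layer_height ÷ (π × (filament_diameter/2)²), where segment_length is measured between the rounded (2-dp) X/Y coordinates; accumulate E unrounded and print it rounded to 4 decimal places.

At z = 0.9 mm: the cube is present — its section is the full 20×11 rectangle; the cube at (2, 10.5) is present — its section is the full 8×10 rectangle; Subtracting the remaining from the first: starting from the 20×11 cube, the 8×10 cube at (2, 10.5) partially overlaps it — only the 4.00 mm² overlap (of its 80.00 mm²) is removed, clipping the outline — 1 connected region; (whole slice rotated 35° about Z — lengths, areas and connectivity unchanged). The outline is a single polygon with 8 vertices. Extrusion per mm of travel: 0.25 × 0.15 / (π × 0.875²) = 0.015591. Accumulating E over each segment gives final E = 0.9822.

G0 X-6.31 Y9.01 Z0.90
G1 X0.00 Y0.00 E0.1715
G1 X16.38 Y11.47 E0.4833
G1 X10.07 Y20.48 E0.6548
G1 X1.88 Y14.75 E0.8106
G1 X2.17 Y14.34 E0.8184
G1 X-4.38 Y9.75 E0.9431
G1 X-4.67 Y10.16 E0.9509
G1 X-6.31 Y9.01 E0.9822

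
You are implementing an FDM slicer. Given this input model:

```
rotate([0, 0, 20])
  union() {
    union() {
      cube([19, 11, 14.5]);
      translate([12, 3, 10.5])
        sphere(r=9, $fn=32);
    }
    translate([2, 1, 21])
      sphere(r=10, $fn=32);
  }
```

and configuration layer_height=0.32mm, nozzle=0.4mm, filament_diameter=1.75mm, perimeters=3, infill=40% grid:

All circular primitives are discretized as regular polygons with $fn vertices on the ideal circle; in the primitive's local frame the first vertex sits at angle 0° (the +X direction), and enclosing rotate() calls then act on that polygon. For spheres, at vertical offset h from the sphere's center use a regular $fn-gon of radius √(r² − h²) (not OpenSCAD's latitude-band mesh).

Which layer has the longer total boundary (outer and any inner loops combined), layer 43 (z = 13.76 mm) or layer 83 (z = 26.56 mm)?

layer 43 (z = 13.76 mm)

Layer 43 (z = 13.76): the 19×11 cube contributes its full rectangle (perimeter 60.00 mm); the sphere at (12, 3): section is a regular 32-gon, circumradius = √(r²−h²) = √(9²−3.26²) = 8.389 (perimeter = 2·32·8.389·sin(180°/32) = 52.62 mm); Combining (union): the regions partially overlap (shared area 149.96 mm²), so the edge portions inside another operand are dropped and the merged outline is re-measured after clipping — boundary = 65.78 mm; the r=10 sphere at (2, 1) slices to a regular 32-gon of circumradius 6.898 (√(r²−h²) with h=7.24 from center) (perimeter = 2·32·6.898·sin(180°/32) = 43.27 mm); Taking the union: the regions partially overlap (shared area 69.98 mm²), so the edge portions inside another operand are dropped and the merged outline is re-measured after clipping — boundary = 74.52 mm; (whole slice rotated 20° about Z — lengths, areas and connectivity unchanged). So its perimeter = 74.52 mm. Layer 83 (z = 26.56): the cube does not reach this height (z outside [0, 14.5]); the sphere at (12, 3) is absent (|z−center|=16.060 > r=9); Merging all regions: nothing is present at this height; the sphere at (2, 1): section is a regular 32-gon, circumradius = √(r²−h²) = √(10²−5.56²) = 8.312 (perimeter = 2·32·8.312·sin(180°/32) = 52.14 mm); Taking the union: only the r=10 sphere at (2, 1) is present, so the union is just that shape — boundary = 52.14 mm; (rotated 20° about Z; rotation is an isometry so areas/perimeters/island counts are preserved). So its perimeter = 52.14 mm. Layer 43 is larger (74.52 vs 52.14 mm).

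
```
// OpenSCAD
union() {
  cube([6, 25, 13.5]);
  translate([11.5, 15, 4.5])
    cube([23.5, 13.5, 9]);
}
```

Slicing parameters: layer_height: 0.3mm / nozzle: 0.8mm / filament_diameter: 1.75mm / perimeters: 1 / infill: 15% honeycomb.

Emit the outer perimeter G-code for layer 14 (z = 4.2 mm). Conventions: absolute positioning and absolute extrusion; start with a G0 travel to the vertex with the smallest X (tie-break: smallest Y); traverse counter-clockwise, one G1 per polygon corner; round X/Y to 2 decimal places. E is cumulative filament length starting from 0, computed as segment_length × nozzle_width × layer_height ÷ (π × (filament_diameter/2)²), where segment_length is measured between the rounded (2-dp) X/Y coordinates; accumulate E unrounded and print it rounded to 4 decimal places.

At z = 4.2 mm: the cube (footprint 6×25) is included at this height; the cube at (11.5, 15) is not intersected at this z (z outside [4.5, 13.5]); Taking the union: only the 6×25 cube is present, so the union is just that shape — 1 connected region. The outline is a single polygon with 4 vertices. Extrusion per mm of travel: 0.8 × 0.3 / (π × 0.875²) = 0.099780. Accumulating E over each segment gives final E = 6.1864.

G0 X0.00 Y0.00 Z4.20
G1 X6.00 Y0.00 E0.5987
G1 X6.00 Y25.00 E3.0932
G1 X0.00 Y25.00 E3.6919
G1 X0.00 Y0.00 E6.1864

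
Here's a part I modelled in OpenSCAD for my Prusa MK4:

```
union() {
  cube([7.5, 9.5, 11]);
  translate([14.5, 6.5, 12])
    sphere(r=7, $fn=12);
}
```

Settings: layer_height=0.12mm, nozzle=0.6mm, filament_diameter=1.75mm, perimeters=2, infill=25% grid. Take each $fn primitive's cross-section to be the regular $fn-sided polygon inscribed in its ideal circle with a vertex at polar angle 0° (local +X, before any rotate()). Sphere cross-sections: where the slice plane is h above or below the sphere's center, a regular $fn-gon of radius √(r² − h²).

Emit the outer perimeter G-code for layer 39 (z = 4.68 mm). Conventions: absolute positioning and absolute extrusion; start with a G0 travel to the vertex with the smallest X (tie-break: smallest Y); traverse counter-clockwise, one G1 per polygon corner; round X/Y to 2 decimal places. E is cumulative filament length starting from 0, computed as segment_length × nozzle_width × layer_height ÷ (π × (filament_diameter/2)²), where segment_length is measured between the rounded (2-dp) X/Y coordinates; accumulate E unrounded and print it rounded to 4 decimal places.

G0 X0.00 Y0.00 Z4.68
G1 X7.50 Y0.00 E0.2245
G1 X7.50 Y9.50 E0.5089
G1 X0.00 Y9.50 E0.7334
G1 X0.00 Y0.00 E1.0178

At z = 4.68 mm: the cube is present — its section is the full 7.5×9.5 rectangle; the sphere at (14.5, 6.5) is not intersected at this z (|z−center|=7.320 > r=7); Taking the union: only the 7.5×9.5 cube is present, so the union is just that shape — 1 connected region. The outline is a single polygon with 4 vertices. Extrusion per mm of travel: 0.6 × 0.12 / (π × 0.875²) = 0.029934. Accumulating E over each segment gives final E = 1.0178.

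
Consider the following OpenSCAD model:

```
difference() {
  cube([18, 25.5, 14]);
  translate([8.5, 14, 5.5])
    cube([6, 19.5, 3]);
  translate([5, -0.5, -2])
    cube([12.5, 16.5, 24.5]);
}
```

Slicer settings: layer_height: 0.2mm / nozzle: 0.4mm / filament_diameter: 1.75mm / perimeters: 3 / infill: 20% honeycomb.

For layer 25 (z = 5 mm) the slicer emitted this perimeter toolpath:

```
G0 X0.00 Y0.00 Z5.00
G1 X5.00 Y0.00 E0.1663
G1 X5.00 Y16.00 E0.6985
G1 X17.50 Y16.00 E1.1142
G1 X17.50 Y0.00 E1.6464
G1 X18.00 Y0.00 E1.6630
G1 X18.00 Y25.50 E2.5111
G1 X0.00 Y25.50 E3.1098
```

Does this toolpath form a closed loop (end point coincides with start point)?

Start point (G0): (0.00, 0.00). End point (last G1): the path does not return to the start — open.

no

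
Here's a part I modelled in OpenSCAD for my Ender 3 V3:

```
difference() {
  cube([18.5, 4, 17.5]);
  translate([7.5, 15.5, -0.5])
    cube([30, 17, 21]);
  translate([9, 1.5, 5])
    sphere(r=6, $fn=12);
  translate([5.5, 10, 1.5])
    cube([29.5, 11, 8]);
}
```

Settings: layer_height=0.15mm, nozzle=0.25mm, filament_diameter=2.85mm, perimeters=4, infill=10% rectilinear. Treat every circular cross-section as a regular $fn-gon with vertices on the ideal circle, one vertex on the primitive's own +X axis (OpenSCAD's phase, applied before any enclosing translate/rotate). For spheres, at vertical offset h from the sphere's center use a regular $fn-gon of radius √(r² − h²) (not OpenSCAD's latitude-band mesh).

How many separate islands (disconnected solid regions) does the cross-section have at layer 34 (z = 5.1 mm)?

2

At z = 5.1 mm: the cube (footprint 18.5×4) is included at this height; the 30×17 cube at (7.5, 15.5) contributes its full rectangle; the sphere at (9, 1.5): section is a regular 12-gon, circumradius = √(r²−h²) = √(6²−0.1²) = 5.999; the cube at (5.5, 10) is present — its section is the full 29.5×11 rectangle; Taking the first minus the rest: starting from the 18.5×4 cube, the 30×17 cube at (7.5, 15.5) misses the remaining region (no effect); the r=6 sphere at (9, 1.5) partially overlaps it — only the 45.72 mm² overlap (of its 107.97 mm²) is removed, clipping the outline; the 29.5×11 cube at (5.5, 10) misses the remaining region (no effect) — 2 connected regions. Overall, the cross-section has 2 separate islands. Island count = 2.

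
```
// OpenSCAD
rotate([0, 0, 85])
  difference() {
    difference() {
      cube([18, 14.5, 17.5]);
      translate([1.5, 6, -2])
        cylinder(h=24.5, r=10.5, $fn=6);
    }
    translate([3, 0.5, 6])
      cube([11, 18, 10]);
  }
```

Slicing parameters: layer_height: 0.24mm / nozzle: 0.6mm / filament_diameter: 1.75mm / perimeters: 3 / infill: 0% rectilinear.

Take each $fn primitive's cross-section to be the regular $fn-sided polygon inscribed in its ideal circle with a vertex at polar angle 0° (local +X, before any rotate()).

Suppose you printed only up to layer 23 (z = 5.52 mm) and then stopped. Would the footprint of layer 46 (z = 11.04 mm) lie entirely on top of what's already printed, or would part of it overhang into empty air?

entirely on top

Compare the two slices. At z = 5.52: the cube (footprint 18×14.5) is included at this height (area 261.00 mm²); the r=10.5 cylinder at (1.5, 6) contributes a regular 6-gon of circumradius 10.5 (area = (6/2)·10.500²·sin(360°/6) = 286.44 mm²); Taking the first minus the rest: starting from the 18×14.5 cube (261.00 mm²), the r=10.5 cylinder at (1.5, 6) partially overlaps it — only the 142.75 mm² overlap (of its 286.44 mm²) is removed, clipping the outline — area = 118.25 mm²; the cube at (3, 0.5) is absent (z outside [6, 16]); Taking the first minus the rest: none of the subtracted shapes is present at this height, so that combined region is unchanged — area = 118.25 mm²; (rotated 85° about Z; rotation is an isometry so areas/perimeters/island counts are preserved). At z = 11.04: the 18×14.5 cube contributes its full rectangle (area 261.00 mm²); the r=10.5 cylinder at (1.5, 6) gives a regular 6-gon of circumradius 10.5 (constant along its height) (area = (6/2)·10.500²·sin(360°/6) = 286.44 mm²); After the difference (first − rest): starting from the 18×14.5 cube (261.00 mm²), the r=10.5 cylinder at (1.5, 6) partially overlaps it — only the 142.75 mm² overlap (of its 286.44 mm²) is removed, clipping the outline — area = 118.25 mm²; the cube at (3, 0.5) (footprint 11×18) is included at this height (area 198.00 mm²); Taking the first minus the rest: starting from that combined region (118.25 mm²), the 11×18 cube at (3, 0.5) partially overlaps it — only the 57.59 mm² overlap (of its 198.00 mm²) is removed, clipping the outline — area = 60.66 mm²; (whole slice rotated 85° about Z — lengths, areas and connectivity unchanged). Checking containment: the cross-section at z = 11.04 is a subset of the cross-section at z = 5.52.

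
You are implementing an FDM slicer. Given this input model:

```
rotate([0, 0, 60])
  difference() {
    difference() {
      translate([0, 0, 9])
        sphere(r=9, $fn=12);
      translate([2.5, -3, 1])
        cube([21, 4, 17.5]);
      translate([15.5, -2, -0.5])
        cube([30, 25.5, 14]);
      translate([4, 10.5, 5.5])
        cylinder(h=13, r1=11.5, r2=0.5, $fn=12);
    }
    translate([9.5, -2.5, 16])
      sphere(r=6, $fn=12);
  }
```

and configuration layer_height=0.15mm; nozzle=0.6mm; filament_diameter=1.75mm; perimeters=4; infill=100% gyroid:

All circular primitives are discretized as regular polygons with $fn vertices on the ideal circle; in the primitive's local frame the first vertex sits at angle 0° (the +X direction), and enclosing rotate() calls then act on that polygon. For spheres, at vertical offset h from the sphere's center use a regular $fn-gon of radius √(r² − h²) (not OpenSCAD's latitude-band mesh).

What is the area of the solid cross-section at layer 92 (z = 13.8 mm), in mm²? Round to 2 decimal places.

At z = 13.8 mm: the sphere: section is a regular 12-gon, circumradius = √(r²−h²) = √(9²−4.8²) = 7.613 (area = (12/2)·7.613²·sin(360°/12) = 173.88 mm²); the cube at (2.5, -3) is present — its section is the full 21×4 rectangle (area 84.00 mm²); the cube at (15.5, -2) is not intersected at this z (z outside [-0.5, 13.5]); the cone at (4, 10.5): at t=0.638 of its height the radius interpolates to r₁+(r₂−r₁)t = 4.477, giving a regular 12-gon of that circumradius (area = (12/2)·4.477²·sin(360°/12) = 60.13 mm²); After the difference (first − rest): starting from the r=9 sphere (173.88 mm²), the 21×4 cube at (2.5, -3) partially overlaps it — only the 19.11 mm² overlap (of its 84.00 mm²) is removed, clipping the outline; the cone at (4, 10.5) partially overlaps it — only the 1.39 mm² overlap (of its 60.13 mm²) is removed, clipping the outline — area = 153.38 mm²; the sphere at (9.5, -2.5): section is a regular 12-gon, circumradius = √(r²−h²) = √(6²−2.2²) = 5.582 (area = (12/2)·5.582²·sin(360°/12) = 93.48 mm²); After the difference (first − rest): starting from that combined region (153.38 mm²), the r=6 sphere at (9.5, -2.5) partially overlaps it — only the 5.66 mm² overlap (of its 93.48 mm²) is removed, clipping the outline — area = 147.72 mm²; (rotated 60° about Z; rotation is an isometry so areas/perimeters/island counts are preserved). Overall, the cross-section is a single solid region. Net area = 147.72 mm².

147.72 mm²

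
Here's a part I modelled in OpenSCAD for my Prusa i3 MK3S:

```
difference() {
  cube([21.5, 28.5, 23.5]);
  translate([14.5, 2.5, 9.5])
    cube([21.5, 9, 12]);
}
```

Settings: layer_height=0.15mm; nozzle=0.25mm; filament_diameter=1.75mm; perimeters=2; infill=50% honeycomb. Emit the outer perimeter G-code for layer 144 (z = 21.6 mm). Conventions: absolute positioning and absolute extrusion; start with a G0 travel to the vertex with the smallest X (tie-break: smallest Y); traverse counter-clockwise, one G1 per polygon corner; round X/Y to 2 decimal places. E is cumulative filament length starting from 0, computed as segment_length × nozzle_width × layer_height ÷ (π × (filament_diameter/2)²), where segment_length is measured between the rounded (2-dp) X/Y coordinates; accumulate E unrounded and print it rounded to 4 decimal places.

G0 X0.00 Y0.00 Z21.60
G1 X21.50 Y0.00 E0.3352
G1 X21.50 Y28.50 E0.7795
G1 X0.00 Y28.50 E1.1147
G1 X0.00 Y0.00 E1.5591

At z = 21.6 mm: the 21.5×28.5 cube contributes its full rectangle; the cube at (14.5, 2.5) is not intersected at this z (z outside [9.5, 21.5]); After the difference (first − rest): none of the subtracted shapes is present at this height, so the 21.5×28.5 cube is unchanged — 1 connected region. The outline is a single polygon with 4 vertices. Extrusion per mm of travel: 0.25 × 0.15 / (π × 0.875²) = 0.015591. Accumulating E over each segment gives final E = 1.5591.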